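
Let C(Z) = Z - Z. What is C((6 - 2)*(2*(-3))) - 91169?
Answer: -91169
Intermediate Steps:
C(Z) = 0
C((6 - 2)*(2*(-3))) - 91169 = 0 - 91169 = -91169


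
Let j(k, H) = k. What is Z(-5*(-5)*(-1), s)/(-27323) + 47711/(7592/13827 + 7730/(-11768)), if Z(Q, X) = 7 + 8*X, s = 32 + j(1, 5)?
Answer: -106059002454771721/239623447721 ≈ -4.4261e+5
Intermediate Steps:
s = 33 (s = 32 + 1 = 33)
Z(-5*(-5)*(-1), s)/(-27323) + 47711/(7592/13827 + 7730/(-11768)) = (7 + 8*33)/(-27323) + 47711/(7592/13827 + 7730/(-11768)) = (7 + 264)*(-1/27323) + 47711/(7592*(1/13827) + 7730*(-1/11768)) = 271*(-1/27323) + 47711/(7592/13827 - 3865/5884) = -271/27323 + 47711/(-8770027/81358068) = -271/27323 + 47711*(-81358068/8770027) = -271/27323 - 3881674782348/8770027 = -106059002454771721/239623447721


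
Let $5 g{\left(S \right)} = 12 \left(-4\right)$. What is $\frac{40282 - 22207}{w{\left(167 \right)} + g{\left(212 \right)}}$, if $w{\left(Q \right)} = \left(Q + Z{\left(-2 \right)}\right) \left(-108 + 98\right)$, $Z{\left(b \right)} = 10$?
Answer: $- \frac{30125}{2966} \approx -10.157$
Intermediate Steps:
$g{\left(S \right)} = - \frac{48}{5}$ ($g{\left(S \right)} = \frac{12 \left(-4\right)}{5} = \frac{1}{5} \left(-48\right) = - \frac{48}{5}$)
$w{\left(Q \right)} = -100 - 10 Q$ ($w{\left(Q \right)} = \left(Q + 10\right) \left(-108 + 98\right) = \left(10 + Q\right) \left(-10\right) = -100 - 10 Q$)
$\frac{40282 - 22207}{w{\left(167 \right)} + g{\left(212 \right)}} = \frac{40282 - 22207}{\left(-100 - 1670\right) - \frac{48}{5}} = \frac{18075}{\left(-100 - 1670\right) - \frac{48}{5}} = \frac{18075}{-1770 - \frac{48}{5}} = \frac{18075}{- \frac{8898}{5}} = 18075 \left(- \frac{5}{8898}\right) = - \frac{30125}{2966}$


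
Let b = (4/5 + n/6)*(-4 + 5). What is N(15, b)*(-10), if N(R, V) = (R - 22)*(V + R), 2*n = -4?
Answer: 3248/3 ≈ 1082.7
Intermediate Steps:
n = -2 (n = (½)*(-4) = -2)
b = 7/15 (b = (4/5 - 2/6)*(-4 + 5) = (4*(⅕) - 2*⅙)*1 = (⅘ - ⅓)*1 = (7/15)*1 = 7/15 ≈ 0.46667)
N(R, V) = (-22 + R)*(R + V)
N(15, b)*(-10) = (15² - 22*15 - 22*7/15 + 15*(7/15))*(-10) = (225 - 330 - 154/15 + 7)*(-10) = -1624/15*(-10) = 3248/3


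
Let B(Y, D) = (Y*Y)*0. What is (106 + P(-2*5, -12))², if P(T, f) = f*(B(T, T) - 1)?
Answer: 13924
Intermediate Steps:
B(Y, D) = 0 (B(Y, D) = Y²*0 = 0)
P(T, f) = -f (P(T, f) = f*(0 - 1) = f*(-1) = -f)
(106 + P(-2*5, -12))² = (106 - 1*(-12))² = (106 + 12)² = 118² = 13924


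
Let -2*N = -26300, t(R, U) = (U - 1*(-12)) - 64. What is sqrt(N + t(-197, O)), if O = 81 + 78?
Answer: 3*sqrt(1473) ≈ 115.14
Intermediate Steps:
O = 159
t(R, U) = -52 + U (t(R, U) = (U + 12) - 64 = (12 + U) - 64 = -52 + U)
N = 13150 (N = -1/2*(-26300) = 13150)
sqrt(N + t(-197, O)) = sqrt(13150 + (-52 + 159)) = sqrt(13150 + 107) = sqrt(13257) = 3*sqrt(1473)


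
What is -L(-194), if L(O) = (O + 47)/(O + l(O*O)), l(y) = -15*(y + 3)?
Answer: -147/564779 ≈ -0.00026028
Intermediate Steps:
l(y) = -45 - 15*y (l(y) = -15*(3 + y) = -45 - 15*y)
L(O) = (47 + O)/(-45 + O - 15*O²) (L(O) = (O + 47)/(O + (-45 - 15*O*O)) = (47 + O)/(O + (-45 - 15*O²)) = (47 + O)/(-45 + O - 15*O²))
-L(-194) = -(-47 - 1*(-194))/(45 - 1*(-194) + 15*(-194)²) = -(-47 + 194)/(45 + 194 + 15*37636) = -147/(45 + 194 + 564540) = -147/564779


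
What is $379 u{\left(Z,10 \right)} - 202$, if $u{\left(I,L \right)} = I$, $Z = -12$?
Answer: $-4750$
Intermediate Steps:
$379 u{\left(Z,10 \right)} - 202 = 379 \left(-12\right) - 202 = -4548 - 202 = -4750$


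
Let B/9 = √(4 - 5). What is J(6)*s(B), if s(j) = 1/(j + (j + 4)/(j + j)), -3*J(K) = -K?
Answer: 324/25045 - 5688*I/25045 ≈ 0.012937 - 0.22711*I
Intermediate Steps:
J(K) = K/3 (J(K) = -(-1)*K/3 = K/3)
B = 9*I (B = 9*√(4 - 5) = 9*√(-1) = 9*I ≈ 9.0*I)
s(j) = 1/(j + (4 + j)/(2*j)) (s(j) = 1/(j + (4 + j)/((2*j))) = 1/(j + (4 + j)*(1/(2*j))) = 1/(j + (4 + j)/(2*j)))
J(6)*s(B) = ((⅓)*6)*(2*(9*I)/(4 + 9*I + 2*(9*I)²)) = 2*(2*(9*I)/(4 + 9*I + 2*(-81))) = 2*(2*(9*I)/(4 + 9*I - 162)) = 2*(2*(9*I)/(-158 + 9*I)) = 2*(2*(9*I)*((-158 - 9*I)/25045)) = 2*(18*I*(-158 - 9*I)/25045) = 36*I*(-158 - 9*I)/25045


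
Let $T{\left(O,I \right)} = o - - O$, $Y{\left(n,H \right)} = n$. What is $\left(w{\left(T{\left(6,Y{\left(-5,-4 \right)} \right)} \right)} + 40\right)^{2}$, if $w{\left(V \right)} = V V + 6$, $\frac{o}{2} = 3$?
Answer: $36100$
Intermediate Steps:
$o = 6$ ($o = 2 \cdot 3 = 6$)
$T{\left(O,I \right)} = 6 + O$ ($T{\left(O,I \right)} = 6 - - O = 6 + O$)
$w{\left(V \right)} = 6 + V^{2}$ ($w{\left(V \right)} = V^{2} + 6 = 6 + V^{2}$)
$\left(w{\left(T{\left(6,Y{\left(-5,-4 \right)} \right)} \right)} + 40\right)^{2} = \left(\left(6 + \left(6 + 6\right)^{2}\right) + 40\right)^{2} = \left(\left(6 + 12^{2}\right) + 40\right)^{2} = \left(\left(6 + 144\right) + 40\right)^{2} = \left(150 + 40\right)^{2} = 190^{2} = 36100$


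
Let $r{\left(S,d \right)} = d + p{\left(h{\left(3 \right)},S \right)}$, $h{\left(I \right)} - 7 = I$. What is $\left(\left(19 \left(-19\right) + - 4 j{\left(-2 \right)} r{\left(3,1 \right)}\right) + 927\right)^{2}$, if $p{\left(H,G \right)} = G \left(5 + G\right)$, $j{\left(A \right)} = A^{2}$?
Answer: $27556$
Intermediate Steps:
$h{\left(I \right)} = 7 + I$
$r{\left(S,d \right)} = d + S \left(5 + S\right)$
$\left(\left(19 \left(-19\right) + - 4 j{\left(-2 \right)} r{\left(3,1 \right)}\right) + 927\right)^{2} = \left(\left(19 \left(-19\right) + - 4 \left(-2\right)^{2} \left(1 + 3 \left(5 + 3\right)\right)\right) + 927\right)^{2} = \left(\left(-361 + \left(-4\right) 4 \left(1 + 3 \cdot 8\right)\right) + 927\right)^{2} = \left(\left(-361 - 16 \left(1 + 24\right)\right) + 927\right)^{2} = \left(\left(-361 - 400\right) + 927\right)^{2} = \left(-761 + 927\right)^{2} = 166^{2} = 27556$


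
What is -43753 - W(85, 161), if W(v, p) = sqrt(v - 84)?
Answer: -43754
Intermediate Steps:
W(v, p) = sqrt(-84 + v)
-43753 - W(85, 161) = -43753 - sqrt(-84 + 85) = -43753 - sqrt(1) = -43753 - 1*1 = -43753 - 1 = -43754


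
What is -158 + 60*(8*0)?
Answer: -158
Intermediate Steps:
-158 + 60*(8*0) = -158 + 60*0 = -158 + 0 = -158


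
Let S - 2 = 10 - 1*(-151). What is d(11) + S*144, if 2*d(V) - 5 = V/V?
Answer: 23475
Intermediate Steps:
d(V) = 3 (d(V) = 5/2 + (V/V)/2 = 5/2 + (½)*1 = 5/2 + ½ = 3)
S = 163 (S = 2 + (10 - 1*(-151)) = 2 + (10 + 151) = 2 + 161 = 163)
d(11) + S*144 = 3 + 163*144 = 3 + 23472 = 23475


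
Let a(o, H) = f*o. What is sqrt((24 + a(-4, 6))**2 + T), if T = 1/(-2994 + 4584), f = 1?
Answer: sqrt(1011241590)/1590 ≈ 20.000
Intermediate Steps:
a(o, H) = o (a(o, H) = 1*o = o)
T = 1/1590 ≈ 0.00062893
sqrt((24 + a(-4, 6))**2 + T) = sqrt((24 - 4)**2 + 1/1590) = sqrt(20**2 + 1/1590) = sqrt(400 + 1/1590) = sqrt(636001/1590) = sqrt(1011241590)/1590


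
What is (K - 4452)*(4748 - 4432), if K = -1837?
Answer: -1987324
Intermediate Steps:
(K - 4452)*(4748 - 4432) = (-1837 - 4452)*(4748 - 4432) = -6289*316 = -1987324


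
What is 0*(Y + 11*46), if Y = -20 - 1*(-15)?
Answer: 0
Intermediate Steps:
Y = -5 (Y = -20 + 15 = -5)
0*(Y + 11*46) = 0*(-5 + 11*46) = 0*(-5 + 506) = 0*501 = 0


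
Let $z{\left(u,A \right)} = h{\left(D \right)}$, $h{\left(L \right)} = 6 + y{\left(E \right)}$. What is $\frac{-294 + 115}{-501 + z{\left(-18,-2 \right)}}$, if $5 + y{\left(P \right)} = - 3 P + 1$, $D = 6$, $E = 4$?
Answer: $\frac{179}{511} \approx 0.35029$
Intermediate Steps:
$y{\left(P \right)} = -4 - 3 P$ ($y{\left(P \right)} = -5 - \left(-1 + 3 P\right) = -4 - 3 P$)
$h{\left(L \right)} = -10$ ($h{\left(L \right)} = 6 - 16 = -10$)
$z{\left(u,A \right)} = -10$
$\frac{-294 + 115}{-501 + z{\left(-18,-2 \right)}} = \frac{-294 + 115}{-501 - 10} = - \frac{179}{-511} = \left(-179\right) \left(- \frac{1}{511}\right) = \frac{179}{511}$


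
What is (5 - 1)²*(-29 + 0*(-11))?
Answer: -464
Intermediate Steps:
(5 - 1)²*(-29 + 0*(-11)) = 4²*(-29 + 0) = 16*(-29) = -464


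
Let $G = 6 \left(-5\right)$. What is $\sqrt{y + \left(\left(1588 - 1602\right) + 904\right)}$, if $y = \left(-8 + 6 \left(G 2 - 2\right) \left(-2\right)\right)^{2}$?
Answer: $\sqrt{542586} \approx 736.6$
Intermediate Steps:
$G = -30$
$y = 541696$ ($y = \left(-8 + 6 \left(\left(-30\right) 2 - 2\right) \left(-2\right)\right)^{2} = \left(-8 + 6 \left(-60 - 2\right) \left(-2\right)\right)^{2} = \left(-8 + 6 \left(-62\right) \left(-2\right)\right)^{2} = \left(-8 - -744\right)^{2} = \left(-8 + 744\right)^{2} = 736^{2} = 541696$)
$\sqrt{y + \left(\left(1588 - 1602\right) + 904\right)} = \sqrt{541696 + \left(\left(1588 - 1602\right) + 904\right)} = \sqrt{541696 + \left(-14 + 904\right)} = \sqrt{541696 + 890} = \sqrt{542586}$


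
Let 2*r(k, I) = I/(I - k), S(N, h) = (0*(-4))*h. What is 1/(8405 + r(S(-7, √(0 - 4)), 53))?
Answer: 2/16811 ≈ 0.00011897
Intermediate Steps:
S(N, h) = 0 (S(N, h) = 0*h = 0)
r(k, I) = I/(2*(I - k)) (r(k, I) = (I/(I - k))/2 = I/(2*(I - k)))
1/(8405 + r(S(-7, √(0 - 4)), 53)) = 1/(8405 + (½)*53/(53 - 1*0)) = 1/(8405 + (½)*53/(53 + 0)) = 1/(8405 + (½)*53/53) = 1/(8405 + (½)*53*(1/53)) = 1/(8405 + ½) = 1/(16811/2) = 2/16811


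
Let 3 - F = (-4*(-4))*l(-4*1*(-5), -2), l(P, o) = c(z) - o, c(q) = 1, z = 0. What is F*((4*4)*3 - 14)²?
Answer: -52020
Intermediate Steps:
l(P, o) = 1 - o
F = -45 (F = 3 - (-4*(-4))*(1 - 1*(-2)) = 3 - 16*(1 + 2) = 3 - 16*3 = 3 - 1*48 = 3 - 48 = -45)
F*((4*4)*3 - 14)² = -45*((4*4)*3 - 14)² = -45*(16*3 - 14)² = -45*(48 - 14)² = -45*34² = -45*1156 = -52020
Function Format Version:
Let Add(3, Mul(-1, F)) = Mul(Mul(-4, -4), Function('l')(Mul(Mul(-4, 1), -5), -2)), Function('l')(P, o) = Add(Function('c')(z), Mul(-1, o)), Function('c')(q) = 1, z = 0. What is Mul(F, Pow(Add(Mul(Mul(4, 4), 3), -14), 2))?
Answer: -52020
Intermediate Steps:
Function('l')(P, o) = Add(1, Mul(-1, o))
F = -45 (F = Add(3, Mul(-1, Mul(Mul(-4, -4), Add(1, Mul(-1, -2))))) = Add(3, Mul(-1, Mul(16, Add(1, 2)))) = Add(3, Mul(-1, Mul(16, 3))) = Add(3, Mul(-1, 48)) = Add(3, -48) = -45)
Mul(F, Pow(Add(Mul(Mul(4, 4), 3), -14), 2)) = Mul(-45, Pow(Add(Mul(Mul(4, 4), 3), -14), 2)) = Mul(-45, Pow(Add(Mul(16, 3), -14), 2)) = Mul(-45, Pow(Add(48, -14), 2)) = Mul(-45, Pow(34, 2)) = Mul(-45, 1156) = -52020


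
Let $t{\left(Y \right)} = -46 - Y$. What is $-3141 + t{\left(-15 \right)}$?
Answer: $-3172$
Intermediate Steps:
$-3141 + t{\left(-15 \right)} = -3141 - 31 = -3172$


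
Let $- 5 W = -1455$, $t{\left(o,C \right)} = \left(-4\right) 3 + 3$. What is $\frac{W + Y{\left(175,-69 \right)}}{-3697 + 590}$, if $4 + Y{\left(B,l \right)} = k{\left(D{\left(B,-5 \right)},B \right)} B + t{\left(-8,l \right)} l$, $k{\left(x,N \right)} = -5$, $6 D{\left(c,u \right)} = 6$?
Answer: $- \frac{33}{3107} \approx -0.010621$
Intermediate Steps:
$D{\left(c,u \right)} = 1$ ($D{\left(c,u \right)} = \frac{1}{6} \cdot 6 = 1$)
$t{\left(o,C \right)} = -9$ ($t{\left(o,C \right)} = -12 + 3 = -9$)
$W = 291$ ($W = \left(- \frac{1}{5}\right) \left(-1455\right) = 291$)
$Y{\left(B,l \right)} = -4 - 9 l - 5 B$ ($Y{\left(B,l \right)} = -4 - \left(5 B + 9 l\right) = -4 - 9 l - 5 B$)
$\frac{W + Y{\left(175,-69 \right)}}{-3697 + 590} = \frac{291 - 258}{-3697 + 590} = \frac{291 - 258}{-3107} = \left(291 - 258\right) \left(- \frac{1}{3107}\right) = 33 \left(- \frac{1}{3107}\right) = - \frac{33}{3107}$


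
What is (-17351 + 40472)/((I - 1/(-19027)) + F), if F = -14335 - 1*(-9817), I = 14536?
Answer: 439923267/190612487 ≈ 2.3079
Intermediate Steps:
F = -4518 (F = -14335 + 9817 = -4518)
(-17351 + 40472)/((I - 1/(-19027)) + F) = (-17351 + 40472)/((14536 - 1/(-19027)) - 4518) = 23121/((14536 - 1*(-1/19027)) - 4518) = 23121/((14536 + 1/19027) - 4518) = 23121/(276576473/19027 - 4518) = 23121/(190612487/19027) = 23121*(19027/190612487) = 439923267/190612487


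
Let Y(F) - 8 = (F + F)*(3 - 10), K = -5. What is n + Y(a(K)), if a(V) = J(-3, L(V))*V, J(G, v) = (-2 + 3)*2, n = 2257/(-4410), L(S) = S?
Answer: 650423/4410 ≈ 147.49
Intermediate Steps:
n = -2257/4410 (n = 2257*(-1/4410) = -2257/4410 ≈ -0.51179)
J(G, v) = 2 (J(G, v) = 1*2 = 2)
a(V) = 2*V
Y(F) = 8 - 14*F (Y(F) = 8 + (F + F)*(3 - 10) = 8 + (2*F)*(-7) = 8 - 14*F)
n + Y(a(K)) = -2257/4410 + (8 - 28*(-5)) = -2257/4410 + (8 - 14*(-10)) = -2257/4410 + (8 + 140) = -2257/4410 + 148 = 650423/4410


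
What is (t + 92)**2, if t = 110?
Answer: 40804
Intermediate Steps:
(t + 92)**2 = (110 + 92)**2 = 202**2 = 40804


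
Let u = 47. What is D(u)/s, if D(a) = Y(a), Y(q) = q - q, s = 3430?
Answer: 0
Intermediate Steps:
Y(q) = 0
D(a) = 0
D(u)/s = 0/3430 = 0*(1/3430) = 0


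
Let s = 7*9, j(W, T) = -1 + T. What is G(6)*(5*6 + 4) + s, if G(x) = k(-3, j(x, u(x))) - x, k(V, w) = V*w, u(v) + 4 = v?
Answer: -243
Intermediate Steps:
u(v) = -4 + v
s = 63
G(x) = 15 - 4*x (G(x) = -3*(-1 + (-4 + x)) - x = -3*(-5 + x) - x = (15 - 3*x) - x = 15 - 4*x)
G(6)*(5*6 + 4) + s = (15 - 4*6)*(5*6 + 4) + 63 = (15 - 24)*(30 + 4) + 63 = -9*34 + 63 = -306 + 63 = -243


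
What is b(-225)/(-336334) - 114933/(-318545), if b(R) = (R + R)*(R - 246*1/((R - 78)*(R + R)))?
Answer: 323348255441/5410444458515 ≈ 0.059764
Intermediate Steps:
b(R) = 2*R*(R - 123/(R*(-78 + R))) (b(R) = (2*R)*(R - 246*1/(2*R*(-78 + R))) = (2*R)*(R - 123/(R*(-78 + R))) = 2*R*(R - 123/(R*(-78 + R))))
b(-225)/(-336334) - 114933/(-318545) = (2*(-123 + (-225)**3 - 78*(-225)**2)/(-78 - 225))/(-336334) - 114933/(-318545) = (2*(-123 - 11390625 - 78*50625)/(-303))*(-1/336334) - 114933*(-1/318545) = (2*(-1/303)*(-123 - 11390625 - 3948750))*(-1/336334) + 114933/318545 = (2*(-1/303)*(-15339498))*(-1/336334) + 114933/318545 = (10226332/101)*(-1/336334) + 114933/318545 = -5113166/16984867 + 114933/318545 = 323348255441/5410444458515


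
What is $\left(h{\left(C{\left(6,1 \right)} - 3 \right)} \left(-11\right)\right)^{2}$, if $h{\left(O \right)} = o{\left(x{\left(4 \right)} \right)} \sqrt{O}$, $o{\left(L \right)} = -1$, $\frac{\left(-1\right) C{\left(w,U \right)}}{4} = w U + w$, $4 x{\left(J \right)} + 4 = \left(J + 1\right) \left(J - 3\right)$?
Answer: $-6171$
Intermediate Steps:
$x{\left(J \right)} = -1 + \frac{\left(1 + J\right) \left(-3 + J\right)}{4}$ ($x{\left(J \right)} = -1 + \frac{\left(J + 1\right) \left(J - 3\right)}{4} = -1 + \frac{\left(1 + J\right) \left(-3 + J\right)}{4}$)
$C{\left(w,U \right)} = - 4 w - 4 U w$ ($C{\left(w,U \right)} = - 4 \left(w U + w\right) = - 4 \left(U w + w\right) = - 4 \left(w + U w\right) = - 4 w - 4 U w$)
$h{\left(O \right)} = - \sqrt{O}$
$\left(h{\left(C{\left(6,1 \right)} - 3 \right)} \left(-11\right)\right)^{2} = \left(- \sqrt{\left(-4\right) 6 \left(1 + 1\right) - 3} \left(-11\right)\right)^{2} = \left(- \sqrt{\left(-4\right) 6 \cdot 2 - 3} \left(-11\right)\right)^{2} = \left(- \sqrt{-48 - 3} \left(-11\right)\right)^{2} = \left(- \sqrt{-51} \left(-11\right)\right)^{2} = \left(- i \sqrt{51} \left(-11\right)\right)^{2} = \left(11 i \sqrt{51}\right)^{2} = -6171$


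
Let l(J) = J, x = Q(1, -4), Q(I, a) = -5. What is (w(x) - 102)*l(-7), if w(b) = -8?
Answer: 770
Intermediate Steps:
x = -5
(w(x) - 102)*l(-7) = (-8 - 102)*(-7) = -110*(-7) = 770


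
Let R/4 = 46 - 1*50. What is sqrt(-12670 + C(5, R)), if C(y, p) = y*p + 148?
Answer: I*sqrt(12602) ≈ 112.26*I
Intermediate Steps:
R = -16 (R = 4*(46 - 1*50) = 4*(46 - 50) = 4*(-4) = -16)
C(y, p) = 148 + p*y (C(y, p) = p*y + 148 = 148 + p*y)
sqrt(-12670 + C(5, R)) = sqrt(-12670 + (148 - 16*5)) = sqrt(-12670 + (148 - 80)) = sqrt(-12670 + 68) = sqrt(-12602) = I*sqrt(12602)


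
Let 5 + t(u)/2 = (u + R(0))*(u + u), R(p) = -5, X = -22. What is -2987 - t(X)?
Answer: -5353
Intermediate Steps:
t(u) = -10 + 4*u*(-5 + u) (t(u) = -10 + 2*((u - 5)*(u + u)) = -10 + 2*((-5 + u)*(2*u)) = -10 + 2*(2*u*(-5 + u)) = -10 + 4*u*(-5 + u))
-2987 - t(X) = -2987 - (-10 - 20*(-22) + 4*(-22)²) = -2987 - (-10 + 440 + 4*484) = -2987 - (-10 + 440 + 1936) = -2987 - 1*2366 = -2987 - 2366 = -5353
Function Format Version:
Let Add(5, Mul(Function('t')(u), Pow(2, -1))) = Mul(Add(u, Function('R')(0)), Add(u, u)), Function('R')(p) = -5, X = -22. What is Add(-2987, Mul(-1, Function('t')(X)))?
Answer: -5353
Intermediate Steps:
Function('t')(u) = Add(-10, Mul(4, u, Add(-5, u))) (Function('t')(u) = Add(-10, Mul(2, Mul(Add(u, -5), Add(u, u)))) = Add(-10, Mul(2, Mul(Add(-5, u), Mul(2, u)))) = Add(-10, Mul(2, Mul(2, u, Add(-5, u)))) = Add(-10, Mul(4, u, Add(-5, u))))
Add(-2987, Mul(-1, Function('t')(X))) = Add(-2987, Mul(-1, Add(-10, Mul(-20, -22), Mul(4, Pow(-22, 2))))) = Add(-2987, Mul(-1, Add(-10, 440, Mul(4, 484)))) = Add(-2987, Mul(-1, Add(-10, 440, 1936))) = Add(-2987, Mul(-1, 2366)) = Add(-2987, -2366) = -5353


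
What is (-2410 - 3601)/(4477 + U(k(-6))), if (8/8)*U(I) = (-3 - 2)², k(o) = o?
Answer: -6011/4502 ≈ -1.3352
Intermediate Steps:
U(I) = 25 (U(I) = (-3 - 2)² = (-5)² = 25)
(-2410 - 3601)/(4477 + U(k(-6))) = (-2410 - 3601)/(4477 + 25) = -6011/4502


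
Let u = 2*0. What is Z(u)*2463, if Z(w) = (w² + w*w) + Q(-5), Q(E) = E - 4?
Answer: -22167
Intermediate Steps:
Q(E) = -4 + E
u = 0
Z(w) = -9 + 2*w² (Z(w) = (w² + w*w) + (-4 - 5) = (w² + w²) - 9 = 2*w² - 9 = -9 + 2*w²)
Z(u)*2463 = (-9 + 2*0²)*2463 = (-9 + 2*0)*2463 = (-9 + 0)*2463 = -9*2463 = -22167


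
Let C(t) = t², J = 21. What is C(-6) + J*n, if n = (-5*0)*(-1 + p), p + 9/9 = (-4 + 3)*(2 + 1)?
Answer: 36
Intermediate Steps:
p = -4 (p = -1 + (-4 + 3)*(2 + 1) = -1 - 1*3 = -1 - 3 = -4)
n = 0 (n = (-5*0)*(-1 - 4) = 0*(-5) = 0)
C(-6) + J*n = (-6)² + 21*0 = 36 + 0 = 36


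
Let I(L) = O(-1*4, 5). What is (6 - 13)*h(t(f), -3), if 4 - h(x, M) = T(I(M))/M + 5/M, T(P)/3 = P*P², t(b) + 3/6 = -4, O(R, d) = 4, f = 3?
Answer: -1463/3 ≈ -487.67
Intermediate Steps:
t(b) = -9/2 (t(b) = -½ - 4 = -9/2)
I(L) = 4
T(P) = 3*P³ (T(P) = 3*(P*P²) = 3*P³)
h(x, M) = 4 - 197/M (h(x, M) = 4 - ((3*4³)/M + 5/M) = 4 - ((3*64)/M + 5/M) = 4 - (192/M + 5/M) = 4 - 197/M)
(6 - 13)*h(t(f), -3) = (6 - 13)*(4 - 197/(-3)) = -7*(4 - 197*(-⅓)) = -7*(4 + 197/3) = -7*209/3 = -1463/3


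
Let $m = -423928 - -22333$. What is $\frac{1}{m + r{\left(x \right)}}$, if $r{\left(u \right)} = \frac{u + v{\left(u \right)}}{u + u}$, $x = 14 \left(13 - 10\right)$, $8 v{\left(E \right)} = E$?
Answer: $- \frac{16}{6425511} \approx -2.4901 \cdot 10^{-6}$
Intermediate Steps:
$v{\left(E \right)} = \frac{E}{8}$
$m = -401595$ ($m = -423928 + 22333 = -401595$)
$x = 42$ ($x = 14 \cdot 3 = 42$)
$r{\left(u \right)} = \frac{9}{16}$ ($r{\left(u \right)} = \frac{u + \frac{u}{8}}{u + u} = \frac{\frac{9}{8} u}{2 u} = \frac{9 u}{8} \frac{1}{2 u} = \frac{9}{16}$)
$\frac{1}{m + r{\left(x \right)}} = \frac{1}{-401595 + \frac{9}{16}} = \frac{1}{- \frac{6425511}{16}} = - \frac{16}{6425511}$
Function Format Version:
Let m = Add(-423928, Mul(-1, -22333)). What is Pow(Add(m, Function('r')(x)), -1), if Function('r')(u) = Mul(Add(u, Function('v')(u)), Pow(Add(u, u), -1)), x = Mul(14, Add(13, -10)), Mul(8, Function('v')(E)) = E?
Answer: Rational(-16, 6425511) ≈ -2.4901e-6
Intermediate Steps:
Function('v')(E) = Mul(Rational(1, 8), E)
m = -401595 (m = Add(-423928, 22333) = -401595)
x = 42 (x = Mul(14, 3) = 42)
Function('r')(u) = Rational(9, 16) (Function('r')(u) = Mul(Add(u, Mul(Rational(1, 8), u)), Pow(Add(u, u), -1)) = Mul(Mul(Rational(9, 8), u), Pow(Mul(2, u), -1)) = Mul(Mul(Rational(9, 8), u), Mul(Rational(1, 2), Pow(u, -1))) = Rational(9, 16))
Pow(Add(m, Function('r')(x)), -1) = Pow(Add(-401595, Rational(9, 16)), -1) = Pow(Rational(-6425511, 16), -1) = Rational(-16, 6425511)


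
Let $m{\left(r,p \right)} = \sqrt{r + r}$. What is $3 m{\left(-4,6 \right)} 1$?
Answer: $6 i \sqrt{2} \approx 8.4853 i$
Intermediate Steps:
$m{\left(r,p \right)} = \sqrt{2} \sqrt{r}$ ($m{\left(r,p \right)} = \sqrt{2 r} = \sqrt{2} \sqrt{r}$)
$3 m{\left(-4,6 \right)} 1 = 3 \sqrt{2} \sqrt{-4} \cdot 1 = 3 \sqrt{2} \cdot 2 i 1 = 3 \cdot 2 i \sqrt{2} \cdot 1 = 6 i \sqrt{2} \cdot 1 = 6 i \sqrt{2}$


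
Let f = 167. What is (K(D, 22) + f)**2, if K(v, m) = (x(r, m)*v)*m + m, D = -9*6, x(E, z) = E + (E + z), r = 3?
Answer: 1093955625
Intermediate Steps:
x(E, z) = z + 2*E
D = -54
K(v, m) = m + m*v*(6 + m) (K(v, m) = ((m + 2*3)*v)*m + m = ((m + 6)*v)*m + m = ((6 + m)*v)*m + m = (v*(6 + m))*m + m = m*v*(6 + m) + m = m + m*v*(6 + m))
(K(D, 22) + f)**2 = (22*(1 - 54*(6 + 22)) + 167)**2 = (22*(1 - 54*28) + 167)**2 = (22*(1 - 1512) + 167)**2 = (22*(-1511) + 167)**2 = (-33242 + 167)**2 = (-33075)**2 = 1093955625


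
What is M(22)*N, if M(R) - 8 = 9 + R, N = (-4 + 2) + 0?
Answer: -78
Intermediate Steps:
N = -2 (N = -2 + 0 = -2)
M(R) = 17 + R (M(R) = 8 + (9 + R) = 17 + R)
M(22)*N = (17 + 22)*(-2) = 39*(-2) = -78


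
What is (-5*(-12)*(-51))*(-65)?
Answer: 198900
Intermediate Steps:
(-5*(-12)*(-51))*(-65) = (60*(-51))*(-65) = -3060*(-65) = 198900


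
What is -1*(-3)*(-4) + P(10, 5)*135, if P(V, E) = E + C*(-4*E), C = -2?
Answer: 6063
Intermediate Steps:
P(V, E) = 9*E (P(V, E) = E - (-8)*E = E + 8*E = 9*E)
-1*(-3)*(-4) + P(10, 5)*135 = -1*(-3)*(-4) + (9*5)*135 = 3*(-4) + 45*135 = -12 + 6075 = 6063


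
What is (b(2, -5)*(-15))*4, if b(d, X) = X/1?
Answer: 300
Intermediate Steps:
b(d, X) = X (b(d, X) = X*1 = X)
(b(2, -5)*(-15))*4 = -5*(-15)*4 = 75*4 = 300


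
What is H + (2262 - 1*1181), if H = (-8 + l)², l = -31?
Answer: 2602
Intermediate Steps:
H = 1521 (H = (-8 - 31)² = (-39)² = 1521)
H + (2262 - 1*1181) = 1521 + (2262 - 1*1181) = 1521 + (2262 - 1181) = 1521 + 1081 = 2602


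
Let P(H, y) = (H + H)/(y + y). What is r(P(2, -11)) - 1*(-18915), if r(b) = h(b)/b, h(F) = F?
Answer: 18916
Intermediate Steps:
P(H, y) = H/y (P(H, y) = (2*H)/((2*y)) = (2*H)*(1/(2*y)) = H/y)
r(b) = 1 (r(b) = b/b = 1)
r(P(2, -11)) - 1*(-18915) = 1 - 1*(-18915) = 1 + 18915 = 18916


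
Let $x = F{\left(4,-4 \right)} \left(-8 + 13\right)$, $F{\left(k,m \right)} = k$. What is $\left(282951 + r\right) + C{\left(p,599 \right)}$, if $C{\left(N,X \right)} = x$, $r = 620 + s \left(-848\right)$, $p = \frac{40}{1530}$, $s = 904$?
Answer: $-483001$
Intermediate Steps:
$p = \frac{4}{153}$ ($p = 40 \cdot \frac{1}{1530} = \frac{4}{153} \approx 0.026144$)
$x = 20$ ($x = 4 \left(-8 + 13\right) = 4 \cdot 5 = 20$)
$r = -765972$ ($r = 620 + 904 \left(-848\right) = 620 - 766592 = -765972$)
$C{\left(N,X \right)} = 20$
$\left(282951 + r\right) + C{\left(p,599 \right)} = \left(282951 - 765972\right) + 20 = -483021 + 20 = -483001$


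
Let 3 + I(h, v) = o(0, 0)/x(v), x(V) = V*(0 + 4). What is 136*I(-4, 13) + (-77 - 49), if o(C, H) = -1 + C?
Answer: -6976/13 ≈ -536.62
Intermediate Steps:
x(V) = 4*V (x(V) = V*4 = 4*V)
I(h, v) = -3 - 1/(4*v) (I(h, v) = -3 + (-1 + 0)/((4*v)) = -3 - 1/(4*v))
136*I(-4, 13) + (-77 - 49) = 136*(-3 - 1/4/13) + (-77 - 49) = 136*(-3 - 1/4*1/13) - 126 = 136*(-3 - 1/52) - 126 = 136*(-157/52) - 126 = -5338/13 - 126 = -6976/13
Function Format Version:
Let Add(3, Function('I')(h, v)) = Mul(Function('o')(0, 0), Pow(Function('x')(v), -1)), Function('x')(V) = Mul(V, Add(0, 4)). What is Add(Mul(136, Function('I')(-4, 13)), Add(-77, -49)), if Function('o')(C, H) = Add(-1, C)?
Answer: Rational(-6976, 13) ≈ -536.62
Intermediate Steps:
Function('x')(V) = Mul(4, V) (Function('x')(V) = Mul(V, 4) = Mul(4, V))
Function('I')(h, v) = Add(-3, Mul(Rational(-1, 4), Pow(v, -1))) (Function('I')(h, v) = Add(-3, Mul(Add(-1, 0), Pow(Mul(4, v), -1))) = Add(-3, Mul(-1, Mul(Rational(1, 4), Pow(v, -1)))) = Add(-3, Mul(Rational(-1, 4), Pow(v, -1))))
Add(Mul(136, Function('I')(-4, 13)), Add(-77, -49)) = Add(Mul(136, Add(-3, Mul(Rational(-1, 4), Pow(13, -1)))), Add(-77, -49)) = Add(Mul(136, Add(-3, Mul(Rational(-1, 4), Rational(1, 13)))), -126) = Add(Mul(136, Add(-3, Rational(-1, 52))), -126) = Add(Mul(136, Rational(-157, 52)), -126) = Add(Rational(-5338, 13), -126) = Rational(-6976, 13)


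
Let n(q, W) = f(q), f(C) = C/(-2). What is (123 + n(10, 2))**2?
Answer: 13924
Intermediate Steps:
f(C) = -C/2 (f(C) = C*(-1/2) = -C/2)
n(q, W) = -q/2
(123 + n(10, 2))**2 = (123 - 1/2*10)**2 = (123 - 5)**2 = 118**2 = 13924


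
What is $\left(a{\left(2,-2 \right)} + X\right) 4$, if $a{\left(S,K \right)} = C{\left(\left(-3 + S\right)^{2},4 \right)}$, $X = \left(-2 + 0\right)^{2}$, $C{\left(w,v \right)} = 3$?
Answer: $28$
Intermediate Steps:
$X = 4$ ($X = \left(-2\right)^{2} = 4$)
$a{\left(S,K \right)} = 3$
$\left(a{\left(2,-2 \right)} + X\right) 4 = \left(3 + 4\right) 4 = 7 \cdot 4 = 28$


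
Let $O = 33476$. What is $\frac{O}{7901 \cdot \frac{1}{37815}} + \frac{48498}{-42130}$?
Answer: $\frac{26665885319751}{166434565} \approx 1.6022 \cdot 10^{5}$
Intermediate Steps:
$\frac{O}{7901 \cdot \frac{1}{37815}} + \frac{48498}{-42130} = \frac{33476}{7901 \cdot \frac{1}{37815}} + \frac{48498}{-42130} = \frac{33476}{7901 \cdot \frac{1}{37815}} + 48498 \left(- \frac{1}{42130}\right) = \frac{33476}{\frac{7901}{37815}} - \frac{24249}{21065} = 33476 \cdot \frac{37815}{7901} - \frac{24249}{21065} = \frac{1265894940}{7901} - \frac{24249}{21065} = \frac{26665885319751}{166434565}$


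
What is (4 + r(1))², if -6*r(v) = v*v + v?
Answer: 121/9 ≈ 13.444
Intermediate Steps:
r(v) = -v/6 - v²/6 (r(v) = -(v*v + v)/6 = -(v² + v)/6 = -(v + v²)/6 = -v/6 - v²/6)
(4 + r(1))² = (4 - ⅙*1*(1 + 1))² = (4 - ⅙*1*2)² = (4 - ⅓)² = (11/3)² = 121/9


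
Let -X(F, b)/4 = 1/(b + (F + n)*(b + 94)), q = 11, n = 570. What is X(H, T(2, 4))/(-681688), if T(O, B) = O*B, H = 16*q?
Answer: 1/12969114200 ≈ 7.7106e-11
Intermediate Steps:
H = 176 (H = 16*11 = 176)
T(O, B) = B*O
X(F, b) = -4/(b + (94 + b)*(570 + F)) (X(F, b) = -4/(b + (F + 570)*(b + 94)) = -4/(b + (570 + F)*(94 + b)) = -4/(b + (94 + b)*(570 + F)))
X(H, T(2, 4))/(-681688) = -4/(53580 + 94*176 + 571*(4*2) + 176*(4*2))/(-681688) = -4/(53580 + 16544 + 571*8 + 176*8)*(-1/681688) = -4/(53580 + 16544 + 4568 + 1408)*(-1/681688) = -4/76100*(-1/681688) = -4*1/76100*(-1/681688) = -1/19025*(-1/681688) = 1/12969114200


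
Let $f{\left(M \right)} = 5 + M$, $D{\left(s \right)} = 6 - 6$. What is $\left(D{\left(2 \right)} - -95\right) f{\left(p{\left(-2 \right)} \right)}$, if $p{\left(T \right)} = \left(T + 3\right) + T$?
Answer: $380$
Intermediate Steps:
$p{\left(T \right)} = 3 + 2 T$ ($p{\left(T \right)} = \left(3 + T\right) + T = 3 + 2 T$)
$D{\left(s \right)} = 0$ ($D{\left(s \right)} = 6 - 6 = 0$)
$\left(D{\left(2 \right)} - -95\right) f{\left(p{\left(-2 \right)} \right)} = \left(0 - -95\right) \left(5 + \left(3 + 2 \left(-2\right)\right)\right) = \left(0 + 95\right) \left(5 + \left(3 - 4\right)\right) = 95 \left(5 - 1\right) = 95 \cdot 4 = 380$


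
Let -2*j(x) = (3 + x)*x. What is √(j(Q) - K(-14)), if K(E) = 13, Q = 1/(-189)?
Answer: I*√464090/189 ≈ 3.6045*I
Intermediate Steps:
Q = -1/189 ≈ -0.0052910
j(x) = -x*(3 + x)/2 (j(x) = -(3 + x)*x/2 = -x*(3 + x)/2)
√(j(Q) - K(-14)) = √(-½*(-1/189)*(3 - 1/189) - 1*13) = √(-½*(-1/189)*566/189 - 13) = √(283/35721 - 13) = √(-464090/35721) = I*√464090/189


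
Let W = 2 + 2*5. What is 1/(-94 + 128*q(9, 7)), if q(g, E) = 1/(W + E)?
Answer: -19/1658 ≈ -0.011460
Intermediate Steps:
W = 12 (W = 2 + 10 = 12)
q(g, E) = 1/(12 + E)
1/(-94 + 128*q(9, 7)) = 1/(-94 + 128/(12 + 7)) = 1/(-94 + 128/19) = 1/(-1658/19) = -19/1658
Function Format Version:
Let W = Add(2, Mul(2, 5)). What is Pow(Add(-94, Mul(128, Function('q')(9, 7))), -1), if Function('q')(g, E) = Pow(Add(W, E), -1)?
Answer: Rational(-19, 1658) ≈ -0.011460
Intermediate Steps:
W = 12 (W = Add(2, 10) = 12)
Function('q')(g, E) = Pow(Add(12, E), -1)
Pow(Add(-94, Mul(128, Function('q')(9, 7))), -1) = Pow(Add(-94, Mul(128, Pow(Add(12, 7), -1))), -1) = Pow(Add(-94, Mul(128, Pow(19, -1))), -1) = Pow(Add(-94, Mul(128, Rational(1, 19))), -1) = Pow(Add(-94, Rational(128, 19)), -1) = Pow(Rational(-1658, 19), -1) = Rational(-19, 1658)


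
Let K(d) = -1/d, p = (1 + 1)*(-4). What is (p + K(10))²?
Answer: 6561/100 ≈ 65.610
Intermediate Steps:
p = -8 (p = 2*(-4) = -8)
(p + K(10))² = (-8 - 1/10)² = (-8 - 1*⅒)² = (-8 - ⅒)² = (-81/10)² = 6561/100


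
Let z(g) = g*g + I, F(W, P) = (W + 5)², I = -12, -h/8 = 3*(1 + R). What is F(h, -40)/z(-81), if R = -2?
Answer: 841/6549 ≈ 0.12842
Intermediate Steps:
h = 24 (h = -24*(1 - 2) = -24*(-1) = -8*(-3) = 24)
F(W, P) = (5 + W)²
z(g) = -12 + g² (z(g) = g*g - 12 = g² - 12 = -12 + g²)
F(h, -40)/z(-81) = (5 + 24)²/(-12 + (-81)²) = 29²/(-12 + 6561) = 841/6549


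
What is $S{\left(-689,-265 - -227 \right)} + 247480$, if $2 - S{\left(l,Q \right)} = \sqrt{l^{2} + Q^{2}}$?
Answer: $247482 - \sqrt{476165} \approx 2.4679 \cdot 10^{5}$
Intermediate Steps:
$S{\left(l,Q \right)} = 2 - \sqrt{Q^{2} + l^{2}}$ ($S{\left(l,Q \right)} = 2 - \sqrt{l^{2} + Q^{2}} = 2 - \sqrt{Q^{2} + l^{2}}$)
$S{\left(-689,-265 - -227 \right)} + 247480 = \left(2 - \sqrt{\left(-265 - -227\right)^{2} + \left(-689\right)^{2}}\right) + 247480 = \left(2 - \sqrt{\left(-265 + 227\right)^{2} + 474721}\right) + 247480 = \left(2 - \sqrt{\left(-38\right)^{2} + 474721}\right) + 247480 = \left(2 - \sqrt{1444 + 474721}\right) + 247480 = \left(2 - \sqrt{476165}\right) + 247480 = 247482 - \sqrt{476165}$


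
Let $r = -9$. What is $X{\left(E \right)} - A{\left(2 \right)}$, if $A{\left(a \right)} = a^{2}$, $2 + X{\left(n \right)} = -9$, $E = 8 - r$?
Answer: $-15$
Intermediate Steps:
$E = 17$ ($E = 8 - -9 = 8 + 9 = 17$)
$X{\left(n \right)} = -11$ ($X{\left(n \right)} = -2 - 9 = -11$)
$X{\left(E \right)} - A{\left(2 \right)} = -11 - 2^{2} = -11 - 4 = -15$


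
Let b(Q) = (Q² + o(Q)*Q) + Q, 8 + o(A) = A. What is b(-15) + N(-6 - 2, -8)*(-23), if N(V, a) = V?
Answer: 739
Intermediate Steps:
o(A) = -8 + A
b(Q) = Q + Q² + Q*(-8 + Q) (b(Q) = (Q² + (-8 + Q)*Q) + Q = (Q² + Q*(-8 + Q)) + Q = Q + Q² + Q*(-8 + Q))
b(-15) + N(-6 - 2, -8)*(-23) = -15*(-7 + 2*(-15)) + (-6 - 2)*(-23) = -15*(-7 - 30) - 8*(-23) = -15*(-37) + 184 = 555 + 184 = 739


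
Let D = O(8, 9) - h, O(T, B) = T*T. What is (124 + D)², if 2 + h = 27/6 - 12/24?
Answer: 34596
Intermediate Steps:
O(T, B) = T²
h = 2 (h = -2 + (27/6 - 12/24) = -2 + (27*(⅙) - 12*1/24) = -2 + (9/2 - ½) = -2 + 4 = 2)
D = 62 (D = 8² - 1*2 = 64 - 2 = 62)
(124 + D)² = (124 + 62)² = 186² = 34596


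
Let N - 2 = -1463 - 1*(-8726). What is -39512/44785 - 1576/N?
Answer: -71527168/65072605 ≈ -1.0992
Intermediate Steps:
N = 7265 (N = 2 + (-1463 - 1*(-8726)) = 2 + (-1463 + 8726) = 2 + 7263 = 7265)
-39512/44785 - 1576/N = -39512/44785 - 1576/7265 = -71527168/65072605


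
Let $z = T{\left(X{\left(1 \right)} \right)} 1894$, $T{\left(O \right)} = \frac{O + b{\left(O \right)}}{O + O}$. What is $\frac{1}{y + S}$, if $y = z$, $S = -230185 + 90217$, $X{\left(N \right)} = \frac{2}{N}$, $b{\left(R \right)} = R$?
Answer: $- \frac{1}{138074} \approx -7.2425 \cdot 10^{-6}$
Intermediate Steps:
$T{\left(O \right)} = 1$ ($T{\left(O \right)} = \frac{O + O}{O + O} = \frac{2 O}{2 O} = 2 O \frac{1}{2 O} = 1$)
$S = -139968$
$z = 1894$ ($z = 1 \cdot 1894 = 1894$)
$y = 1894$
$\frac{1}{y + S} = \frac{1}{1894 - 139968} = \frac{1}{-138074} = - \frac{1}{138074}$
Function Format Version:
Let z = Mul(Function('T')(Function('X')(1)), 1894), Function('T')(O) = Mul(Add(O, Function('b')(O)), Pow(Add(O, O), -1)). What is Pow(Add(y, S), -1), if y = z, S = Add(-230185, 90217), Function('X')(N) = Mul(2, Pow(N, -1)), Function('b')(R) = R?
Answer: Rational(-1, 138074) ≈ -7.2425e-6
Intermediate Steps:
Function('T')(O) = 1 (Function('T')(O) = Mul(Add(O, O), Pow(Add(O, O), -1)) = Mul(Mul(2, O), Pow(Mul(2, O), -1)) = Mul(Mul(2, O), Mul(Rational(1, 2), Pow(O, -1))) = 1)
S = -139968
z = 1894 (z = Mul(1, 1894) = 1894)
y = 1894
Pow(Add(y, S), -1) = Pow(Add(1894, -139968), -1) = Pow(-138074, -1) = Rational(-1, 138074)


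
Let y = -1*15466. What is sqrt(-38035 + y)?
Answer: I*sqrt(53501) ≈ 231.3*I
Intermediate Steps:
y = -15466
sqrt(-38035 + y) = sqrt(-38035 - 15466) = sqrt(-53501) = I*sqrt(53501)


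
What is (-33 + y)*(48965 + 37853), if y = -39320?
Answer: -3416548754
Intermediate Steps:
(-33 + y)*(48965 + 37853) = (-33 - 39320)*(48965 + 37853) = -39353*86818 = -3416548754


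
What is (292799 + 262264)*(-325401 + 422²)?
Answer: -81770215971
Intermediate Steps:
(292799 + 262264)*(-325401 + 422²) = 555063*(-325401 + 178084) = 555063*(-147317) = -81770215971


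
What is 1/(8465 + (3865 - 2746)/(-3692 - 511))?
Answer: 1401/11859092 ≈ 0.00011814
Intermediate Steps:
1/(8465 + (3865 - 2746)/(-3692 - 511)) = 1/(8465 + 1119/(-4203)) = 1/(8465 + 1119*(-1/4203)) = 1/(8465 - 373/1401) = 1/(11859092/1401) = 1401/11859092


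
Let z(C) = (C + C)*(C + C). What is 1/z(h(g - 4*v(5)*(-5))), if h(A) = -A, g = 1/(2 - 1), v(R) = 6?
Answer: 1/58564 ≈ 1.7075e-5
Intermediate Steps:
g = 1 (g = 1/1 = 1)
z(C) = 4*C² (z(C) = (2*C)*(2*C) = 4*C²)
1/z(h(g - 4*v(5)*(-5))) = 1/(4*(-(1 - 4*6*(-5)))²) = 1/(4*(-(1 - 24*(-5)))²) = 1/(4*(-(1 + 120))²) = 1/(4*(-1*121)²) = 1/(4*(-121)²) = 1/(4*14641) = 1/58564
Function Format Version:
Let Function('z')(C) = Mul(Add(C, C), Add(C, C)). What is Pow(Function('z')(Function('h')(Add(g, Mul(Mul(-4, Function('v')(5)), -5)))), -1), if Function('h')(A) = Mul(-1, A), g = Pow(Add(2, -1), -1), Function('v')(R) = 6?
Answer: Rational(1, 58564) ≈ 1.7075e-5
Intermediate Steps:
g = 1 (g = Pow(1, -1) = 1)
Function('z')(C) = Mul(4, Pow(C, 2)) (Function('z')(C) = Mul(Mul(2, C), Mul(2, C)) = Mul(4, Pow(C, 2)))
Pow(Function('z')(Function('h')(Add(g, Mul(Mul(-4, Function('v')(5)), -5)))), -1) = Pow(Mul(4, Pow(Mul(-1, Add(1, Mul(Mul(-4, 6), -5))), 2)), -1) = Pow(Mul(4, Pow(Mul(-1, Add(1, Mul(-24, -5))), 2)), -1) = Pow(Mul(4, Pow(Mul(-1, Add(1, 120)), 2)), -1) = Pow(Mul(4, Pow(Mul(-1, 121), 2)), -1) = Pow(Mul(4, Pow(-121, 2)), -1) = Pow(Mul(4, 14641), -1) = Pow(58564, -1) = Rational(1, 58564)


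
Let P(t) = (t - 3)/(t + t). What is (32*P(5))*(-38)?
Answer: -1216/5 ≈ -243.20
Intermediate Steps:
P(t) = (-3 + t)/(2*t) (P(t) = (-3 + t)/((2*t)) = (-3 + t)*(1/(2*t)) = (-3 + t)/(2*t))
(32*P(5))*(-38) = (32*((1/2)*(-3 + 5)/5))*(-38) = (32*((1/2)*(1/5)*2))*(-38) = (32*(1/5))*(-38) = (32/5)*(-38) = -1216/5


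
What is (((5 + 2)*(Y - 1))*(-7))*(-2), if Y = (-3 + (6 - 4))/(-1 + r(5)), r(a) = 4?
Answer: -392/3 ≈ -130.67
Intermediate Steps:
Y = -⅓ (Y = (-3 + (6 - 4))/(-1 + 4) = (-3 + 2)/3 = -1*⅓ = -⅓ ≈ -0.33333)
(((5 + 2)*(Y - 1))*(-7))*(-2) = (((5 + 2)*(-⅓ - 1))*(-7))*(-2) = ((7*(-4/3))*(-7))*(-2) = -28/3*(-7)*(-2) = (196/3)*(-2) = -392/3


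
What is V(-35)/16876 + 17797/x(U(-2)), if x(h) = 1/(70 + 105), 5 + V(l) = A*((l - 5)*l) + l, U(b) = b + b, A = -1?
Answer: 13139969665/4219 ≈ 3.1145e+6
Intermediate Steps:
U(b) = 2*b
V(l) = -5 + l - l*(-5 + l) (V(l) = -5 + (-(l - 5)*l + l) = -5 + (-(-5 + l)*l + l) = -5 + (-l*(-5 + l) + l) = -5 + (l - l*(-5 + l)) = -5 + l - l*(-5 + l))
x(h) = 1/175
V(-35)/16876 + 17797/x(U(-2)) = (-5 - 1*(-35)² + 6*(-35))/16876 + 17797/(1/175) = (-5 - 1*1225 - 210)*(1/16876) + 17797*175 = (-5 - 1225 - 210)*(1/16876) + 3114475 = -1440*1/16876 + 3114475 = -360/4219 + 3114475 = 13139969665/4219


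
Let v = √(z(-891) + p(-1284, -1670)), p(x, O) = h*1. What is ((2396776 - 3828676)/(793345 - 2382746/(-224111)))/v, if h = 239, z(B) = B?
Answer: 160452270450*I*√163/28981355018683 ≈ 0.070684*I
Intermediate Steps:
p(x, O) = 239 (p(x, O) = 239*1 = 239)
v = 2*I*√163 (v = √(-891 + 239) = √(-652) = 2*I*√163 ≈ 25.534*I)
((2396776 - 3828676)/(793345 - 2382746/(-224111)))/v = ((2396776 - 3828676)/(793345 - 2382746/(-224111)))/((2*I*√163)) = (-1431900/(793345 - 2382746*(-1/224111)))*(-I*√163/326) = (-1431900/(793345 + 2382746/224111))*(-I*√163/326) = (-1431900/177799724041/224111)*(-I*√163/326) = (-1431900*224111/177799724041)*(-I*√163/326) = -(-160452270450)*I*√163/28981355018683 = 160452270450*I*√163/28981355018683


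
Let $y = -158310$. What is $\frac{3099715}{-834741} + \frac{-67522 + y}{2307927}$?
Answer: $- \frac{2447475723439}{642173763969} \approx -3.8112$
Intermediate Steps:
$\frac{3099715}{-834741} + \frac{-67522 + y}{2307927} = \frac{3099715}{-834741} + \frac{-67522 - 158310}{2307927} = 3099715 \left(- \frac{1}{834741}\right) - \frac{225832}{2307927} = - \frac{3099715}{834741} - \frac{225832}{2307927} = - \frac{2447475723439}{642173763969}$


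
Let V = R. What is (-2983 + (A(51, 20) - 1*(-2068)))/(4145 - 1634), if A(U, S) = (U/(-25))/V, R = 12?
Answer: -91517/251100 ≈ -0.36446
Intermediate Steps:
V = 12
A(U, S) = -U/300 (A(U, S) = (U/(-25))/12 = (U*(-1/25))*(1/12) = -U/25*(1/12) = -U/300)
(-2983 + (A(51, 20) - 1*(-2068)))/(4145 - 1634) = (-2983 + (-1/300*51 - 1*(-2068)))/(4145 - 1634) = (-2983 + (-17/100 + 2068))/2511 = (-2983 + 206783/100)*(1/2511) = -91517/100*1/2511 = -91517/251100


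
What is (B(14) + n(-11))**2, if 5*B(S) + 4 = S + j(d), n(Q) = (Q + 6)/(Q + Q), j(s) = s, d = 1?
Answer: 71289/12100 ≈ 5.8917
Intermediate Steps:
n(Q) = (6 + Q)/(2*Q) (n(Q) = (6 + Q)/((2*Q)) = (6 + Q)*(1/(2*Q)) = (6 + Q)/(2*Q))
B(S) = -3/5 + S/5 (B(S) = -4/5 + (S + 1)/5 = -4/5 + (1 + S)/5 = -4/5 + (1/5 + S/5) = -3/5 + S/5)
(B(14) + n(-11))**2 = ((-3/5 + (1/5)*14) + (1/2)*(6 - 11)/(-11))**2 = ((-3/5 + 14/5) + (1/2)*(-1/11)*(-5))**2 = (11/5 + 5/22)**2 = (267/110)**2 = 71289/12100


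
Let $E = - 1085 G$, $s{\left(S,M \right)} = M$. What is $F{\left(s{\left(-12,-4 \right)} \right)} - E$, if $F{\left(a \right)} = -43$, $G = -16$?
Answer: $-17403$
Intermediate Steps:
$E = 17360$ ($E = \left(-1085\right) \left(-16\right) = 17360$)
$F{\left(s{\left(-12,-4 \right)} \right)} - E = -43 - 17360 = -17403$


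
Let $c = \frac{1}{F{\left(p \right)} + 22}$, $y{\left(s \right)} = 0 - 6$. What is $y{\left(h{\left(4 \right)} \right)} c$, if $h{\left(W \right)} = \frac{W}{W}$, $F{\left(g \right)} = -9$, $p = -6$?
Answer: $- \frac{6}{13} \approx -0.46154$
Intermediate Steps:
$h{\left(W \right)} = 1$
$y{\left(s \right)} = -6$ ($y{\left(s \right)} = 0 - 6 = -6$)
$c = \frac{1}{13}$ ($c = \frac{1}{-9 + 22} = \frac{1}{13} \approx 0.076923$)
$y{\left(h{\left(4 \right)} \right)} c = \left(-6\right) \frac{1}{13} = - \frac{6}{13}$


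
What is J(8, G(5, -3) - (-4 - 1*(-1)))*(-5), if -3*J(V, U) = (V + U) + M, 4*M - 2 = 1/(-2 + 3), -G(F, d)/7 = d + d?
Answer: 1075/12 ≈ 89.583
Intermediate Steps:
G(F, d) = -14*d (G(F, d) = -7*(d + d) = -14*d)
M = ¾ (M = ½ + 1/(4*(-2 + 3)) = ½ + (¼)/1 = ½ + (¼)*1 = ½ + ¼ = ¾ ≈ 0.75000)
J(V, U) = -¼ - U/3 - V/3 (J(V, U) = -((V + U) + ¾)/3 = -((U + V) + ¾)/3 = -(¾ + U + V)/3 = -¼ - U/3 - V/3)
J(8, G(5, -3) - (-4 - 1*(-1)))*(-5) = (-¼ - (-14*(-3) - (-4 - 1*(-1)))/3 - ⅓*8)*(-5) = (-¼ - (42 - (-4 + 1))/3 - 8/3)*(-5) = (-¼ - (42 - 1*(-3))/3 - 8/3)*(-5) = (-¼ - (42 + 3)/3 - 8/3)*(-5) = (-¼ - ⅓*45 - 8/3)*(-5) = (-¼ - 15 - 8/3)*(-5) = -215/12*(-5) = 1075/12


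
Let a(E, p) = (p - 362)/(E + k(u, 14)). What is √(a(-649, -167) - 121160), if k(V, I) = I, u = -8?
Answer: I*√48854405085/635 ≈ 348.08*I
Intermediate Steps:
a(E, p) = (-362 + p)/(14 + E) (a(E, p) = (p - 362)/(E + 14) = (-362 + p)/(14 + E))
√(a(-649, -167) - 121160) = √((-362 - 167)/(14 - 649) - 121160) = √(-529/(-635) - 121160) = √(-1/635*(-529) - 121160) = √(529/635 - 121160) = √(-76936071/635) = I*√48854405085/635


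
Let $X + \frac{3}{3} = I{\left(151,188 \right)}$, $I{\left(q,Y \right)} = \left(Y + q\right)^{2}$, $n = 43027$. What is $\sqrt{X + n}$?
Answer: $\sqrt{157947} \approx 397.43$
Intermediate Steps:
$X = 114920$ ($X = -1 + \left(188 + 151\right)^{2} = -1 + 339^{2} = -1 + 114921 = 114920$)
$\sqrt{X + n} = \sqrt{114920 + 43027} = \sqrt{157947}$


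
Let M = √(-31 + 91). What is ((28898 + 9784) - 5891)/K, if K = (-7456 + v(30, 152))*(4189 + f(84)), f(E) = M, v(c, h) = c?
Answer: -137361499/130308930586 + 32791*√15/65154465293 ≈ -0.0010522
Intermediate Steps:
M = 2*√15 (M = √60 = 2*√15 ≈ 7.7460)
f(E) = 2*√15
K = -31107514 - 14852*√15 (K = (-7456 + 30)*(4189 + 2*√15) = -7426*(4189 + 2*√15) = -31107514 - 14852*√15 ≈ -3.1165e+7)
((28898 + 9784) - 5891)/K = ((28898 + 9784) - 5891)/(-31107514 - 14852*√15) = (38682 - 5891)/(-31107514 - 14852*√15) = 32791/(-31107514 - 14852*√15)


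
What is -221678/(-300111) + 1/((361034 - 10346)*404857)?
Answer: 10491169354917253/14203102365789792 ≈ 0.73865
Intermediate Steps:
-221678/(-300111) + 1/((361034 - 10346)*404857) = -221678*(-1/300111) + (1/404857)/350688 = 221678/300111 + (1/350688)*(1/404857) = 221678/300111 + 1/141978491616 = 10491169354917253/14203102365789792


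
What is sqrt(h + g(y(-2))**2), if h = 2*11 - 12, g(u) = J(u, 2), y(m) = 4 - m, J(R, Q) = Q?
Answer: sqrt(14) ≈ 3.7417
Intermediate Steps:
g(u) = 2
h = 10 (h = 22 - 12 = 10)
sqrt(h + g(y(-2))**2) = sqrt(10 + 2**2) = sqrt(10 + 4) = sqrt(14)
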